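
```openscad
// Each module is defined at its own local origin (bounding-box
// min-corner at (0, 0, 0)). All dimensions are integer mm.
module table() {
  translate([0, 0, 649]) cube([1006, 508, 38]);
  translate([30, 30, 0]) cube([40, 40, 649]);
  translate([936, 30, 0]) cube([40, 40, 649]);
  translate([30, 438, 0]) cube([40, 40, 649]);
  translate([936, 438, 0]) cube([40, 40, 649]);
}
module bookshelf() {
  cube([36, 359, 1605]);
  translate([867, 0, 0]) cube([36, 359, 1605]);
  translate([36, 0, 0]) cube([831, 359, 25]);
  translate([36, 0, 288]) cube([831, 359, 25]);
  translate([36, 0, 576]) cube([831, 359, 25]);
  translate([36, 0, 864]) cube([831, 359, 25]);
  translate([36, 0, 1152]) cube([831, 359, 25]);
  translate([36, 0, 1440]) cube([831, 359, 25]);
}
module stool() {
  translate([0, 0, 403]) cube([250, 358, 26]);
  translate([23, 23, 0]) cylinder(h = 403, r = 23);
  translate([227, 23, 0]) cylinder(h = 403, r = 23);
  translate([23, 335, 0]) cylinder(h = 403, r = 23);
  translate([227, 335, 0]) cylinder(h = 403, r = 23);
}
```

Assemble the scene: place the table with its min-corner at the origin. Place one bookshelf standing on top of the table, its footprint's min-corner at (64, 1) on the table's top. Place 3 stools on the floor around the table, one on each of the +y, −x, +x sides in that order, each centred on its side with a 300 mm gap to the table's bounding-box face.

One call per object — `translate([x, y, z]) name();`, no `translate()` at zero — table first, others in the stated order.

table();
translate([64, 1, 687]) bookshelf();
translate([378, 808, 0]) stool();
translate([-550, 75, 0]) stool();
translate([1306, 75, 0]) stool();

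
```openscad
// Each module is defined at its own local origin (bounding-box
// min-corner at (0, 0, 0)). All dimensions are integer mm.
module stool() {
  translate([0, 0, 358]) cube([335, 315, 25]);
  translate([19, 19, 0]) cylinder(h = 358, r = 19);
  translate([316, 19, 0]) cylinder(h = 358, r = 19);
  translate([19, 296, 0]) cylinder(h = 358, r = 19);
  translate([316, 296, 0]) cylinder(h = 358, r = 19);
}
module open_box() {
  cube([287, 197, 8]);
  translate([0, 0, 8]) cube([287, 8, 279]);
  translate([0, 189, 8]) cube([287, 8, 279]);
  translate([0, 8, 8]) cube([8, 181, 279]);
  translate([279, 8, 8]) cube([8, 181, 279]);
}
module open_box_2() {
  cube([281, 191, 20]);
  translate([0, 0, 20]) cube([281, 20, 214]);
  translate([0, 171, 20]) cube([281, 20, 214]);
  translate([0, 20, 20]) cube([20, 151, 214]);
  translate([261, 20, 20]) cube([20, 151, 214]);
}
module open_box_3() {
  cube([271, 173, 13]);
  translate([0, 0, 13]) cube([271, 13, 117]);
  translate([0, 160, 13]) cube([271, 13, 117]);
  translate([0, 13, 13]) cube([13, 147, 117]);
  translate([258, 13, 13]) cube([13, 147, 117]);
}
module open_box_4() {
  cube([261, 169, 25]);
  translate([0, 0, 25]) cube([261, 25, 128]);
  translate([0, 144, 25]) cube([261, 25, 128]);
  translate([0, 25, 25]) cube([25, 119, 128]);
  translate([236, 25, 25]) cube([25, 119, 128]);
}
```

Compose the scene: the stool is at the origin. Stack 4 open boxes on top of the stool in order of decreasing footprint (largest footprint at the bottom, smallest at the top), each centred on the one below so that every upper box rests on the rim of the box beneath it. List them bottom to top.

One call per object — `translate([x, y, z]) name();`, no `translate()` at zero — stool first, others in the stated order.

stool();
translate([24, 59, 383]) open_box();
translate([27, 62, 670]) open_box_2();
translate([32, 71, 904]) open_box_3();
translate([37, 73, 1034]) open_box_4();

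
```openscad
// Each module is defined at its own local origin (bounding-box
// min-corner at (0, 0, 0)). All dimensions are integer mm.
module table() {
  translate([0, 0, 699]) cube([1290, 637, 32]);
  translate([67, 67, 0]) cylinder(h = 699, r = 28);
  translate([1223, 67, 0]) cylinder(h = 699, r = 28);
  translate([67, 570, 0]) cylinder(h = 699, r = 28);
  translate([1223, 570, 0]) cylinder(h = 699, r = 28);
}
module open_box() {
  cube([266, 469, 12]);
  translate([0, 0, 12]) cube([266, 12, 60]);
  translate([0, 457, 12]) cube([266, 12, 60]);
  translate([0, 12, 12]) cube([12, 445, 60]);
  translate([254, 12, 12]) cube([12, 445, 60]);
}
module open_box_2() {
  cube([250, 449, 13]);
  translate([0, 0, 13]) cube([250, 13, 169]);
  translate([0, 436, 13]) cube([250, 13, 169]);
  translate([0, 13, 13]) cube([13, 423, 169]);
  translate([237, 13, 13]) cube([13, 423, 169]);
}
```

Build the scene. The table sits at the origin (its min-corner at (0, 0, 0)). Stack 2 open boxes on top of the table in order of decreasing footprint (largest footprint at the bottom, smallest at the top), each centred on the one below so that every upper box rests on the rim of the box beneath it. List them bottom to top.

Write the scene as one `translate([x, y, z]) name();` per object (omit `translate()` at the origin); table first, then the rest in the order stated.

table();
translate([512, 84, 731]) open_box();
translate([520, 94, 803]) open_box_2();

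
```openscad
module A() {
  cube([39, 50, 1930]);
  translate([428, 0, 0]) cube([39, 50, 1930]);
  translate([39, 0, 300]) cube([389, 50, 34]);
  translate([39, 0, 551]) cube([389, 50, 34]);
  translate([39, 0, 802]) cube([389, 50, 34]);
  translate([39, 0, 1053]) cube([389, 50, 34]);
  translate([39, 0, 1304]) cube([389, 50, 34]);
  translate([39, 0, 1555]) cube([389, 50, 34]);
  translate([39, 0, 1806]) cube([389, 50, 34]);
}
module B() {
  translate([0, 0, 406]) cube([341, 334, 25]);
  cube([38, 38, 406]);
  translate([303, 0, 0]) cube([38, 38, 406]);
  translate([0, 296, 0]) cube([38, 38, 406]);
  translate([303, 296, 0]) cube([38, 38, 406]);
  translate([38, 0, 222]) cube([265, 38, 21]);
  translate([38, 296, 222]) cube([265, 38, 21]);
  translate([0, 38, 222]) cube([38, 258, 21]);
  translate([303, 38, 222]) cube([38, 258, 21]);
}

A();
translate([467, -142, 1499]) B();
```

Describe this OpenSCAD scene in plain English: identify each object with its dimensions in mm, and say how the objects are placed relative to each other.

A is a straight ladder. Two 39×50 mm vertical rails, 1930 mm tall, stand 467 mm apart (outside-to-outside) with their front faces coplanar on the −y side. 7 rungs, each 50 mm deep and 34 mm tall, span between the inner faces of the rails, front faces flush with the rails. The lowest rung's underside is at z = 300 mm and rungs are spaced 251 mm apart (underside to underside).

B is a four-legged stool. The seat is 341×334 mm, 25 mm thick, top at z = 431 mm. It stands on four square legs, each 38×38 mm in cross-section, from z = 0 to the seat underside, each flush with a corner of the seat. Four stretchers, 38 mm wide and 21 mm tall, connect adjacent legs with their undersides at z = 222 mm, each running between the inner faces of the legs it joins and aligned with the legs' outer faces on the other axis.

The stool is beside the ladder with their tops flush at z = 1930.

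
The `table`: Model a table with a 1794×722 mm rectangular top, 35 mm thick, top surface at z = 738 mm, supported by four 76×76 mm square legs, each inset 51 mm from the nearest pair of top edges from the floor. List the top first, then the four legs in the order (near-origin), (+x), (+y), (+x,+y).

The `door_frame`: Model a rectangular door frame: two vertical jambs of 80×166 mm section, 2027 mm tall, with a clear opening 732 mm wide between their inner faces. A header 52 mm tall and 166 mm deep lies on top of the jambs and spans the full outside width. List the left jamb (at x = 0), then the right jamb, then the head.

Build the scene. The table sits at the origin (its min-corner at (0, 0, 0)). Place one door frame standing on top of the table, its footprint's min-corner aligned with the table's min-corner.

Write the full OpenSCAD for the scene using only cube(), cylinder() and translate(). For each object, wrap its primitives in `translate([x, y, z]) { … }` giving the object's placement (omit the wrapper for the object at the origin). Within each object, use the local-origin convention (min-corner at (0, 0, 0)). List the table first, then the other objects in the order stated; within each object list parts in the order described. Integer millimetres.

translate([0, 0, 703]) cube([1794, 722, 35]);
translate([51, 51, 0]) cube([76, 76, 703]);
translate([1667, 51, 0]) cube([76, 76, 703]);
translate([51, 595, 0]) cube([76, 76, 703]);
translate([1667, 595, 0]) cube([76, 76, 703]);
translate([0, 0, 738]) {
  cube([80, 166, 2027]);
  translate([812, 0, 0]) cube([80, 166, 2027]);
  translate([0, 0, 2027]) cube([892, 166, 52]);
}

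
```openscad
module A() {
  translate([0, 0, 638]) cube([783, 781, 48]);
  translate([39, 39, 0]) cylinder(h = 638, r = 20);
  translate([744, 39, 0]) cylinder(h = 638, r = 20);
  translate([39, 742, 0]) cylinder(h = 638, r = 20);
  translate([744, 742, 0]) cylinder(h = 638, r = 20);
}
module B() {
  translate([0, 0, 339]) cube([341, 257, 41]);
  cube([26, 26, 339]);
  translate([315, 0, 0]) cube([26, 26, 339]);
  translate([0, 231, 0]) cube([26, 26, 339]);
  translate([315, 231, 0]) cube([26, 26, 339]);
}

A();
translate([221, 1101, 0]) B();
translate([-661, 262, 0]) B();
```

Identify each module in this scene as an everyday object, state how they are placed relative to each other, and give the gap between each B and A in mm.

Each stool's nearest face is 320 mm from the table's bounding box.

A is a table. B is a stool. Two stools sit around the table at the +y, −x sides. The gap between each stool and the table is 320 mm.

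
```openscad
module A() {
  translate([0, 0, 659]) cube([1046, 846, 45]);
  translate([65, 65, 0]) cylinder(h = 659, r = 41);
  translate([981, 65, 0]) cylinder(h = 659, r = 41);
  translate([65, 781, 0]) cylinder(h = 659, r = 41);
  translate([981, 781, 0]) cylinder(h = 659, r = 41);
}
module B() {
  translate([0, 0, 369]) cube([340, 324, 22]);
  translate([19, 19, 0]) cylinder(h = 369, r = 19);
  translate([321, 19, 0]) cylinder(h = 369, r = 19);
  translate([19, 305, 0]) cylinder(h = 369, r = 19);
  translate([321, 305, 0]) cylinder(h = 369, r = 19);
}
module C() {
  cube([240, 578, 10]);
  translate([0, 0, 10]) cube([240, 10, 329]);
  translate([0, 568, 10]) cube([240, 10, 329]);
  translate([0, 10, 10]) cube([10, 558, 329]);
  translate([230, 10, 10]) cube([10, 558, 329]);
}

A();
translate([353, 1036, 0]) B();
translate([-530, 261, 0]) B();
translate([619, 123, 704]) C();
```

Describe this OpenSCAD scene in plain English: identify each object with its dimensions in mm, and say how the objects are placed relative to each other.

A is a table with a 1046×846 mm rectangular top, 45 mm thick, top surface at z = 704 mm, supported by four round legs of 82 mm diameter, each leg's bounding box inset 24 mm from the nearest pair of top edges, running from the floor.

B is a simple wooden stool: a rectangular seat 340 mm (x) by 324 mm (y), 22 mm thick, top face at z = 391 mm, on four round legs, each 38 mm in diameter. The legs rest on z = 0, each leg's axis is inset half a diameter from the nearest pair of seat edges (so the leg's bounding box is flush with the corner).

C is an open storage box with external size 240×578×339 mm and wall thickness 10 mm (the base is also 10 mm thick). The base covers the whole footprint; the four walls stand on the base, with the y-facing walls full-width and the x-facing walls fitting between their inner faces.

Two stools sit around the table at the +y, −x sides. The open box is on top of the table.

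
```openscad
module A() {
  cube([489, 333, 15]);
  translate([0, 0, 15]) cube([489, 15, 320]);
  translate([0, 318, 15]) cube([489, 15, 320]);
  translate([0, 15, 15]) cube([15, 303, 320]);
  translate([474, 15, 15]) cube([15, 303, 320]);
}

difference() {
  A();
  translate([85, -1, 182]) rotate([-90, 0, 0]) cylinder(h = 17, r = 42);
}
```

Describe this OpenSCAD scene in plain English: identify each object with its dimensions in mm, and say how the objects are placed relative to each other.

A is an open storage box with external size 489×333×335 mm and wall thickness 15 mm (the base is also 15 mm thick). The base covers the whole footprint; the four walls stand on the base, with the y-facing walls full-width and the x-facing walls fitting between their inner faces.

The open box has a circular hole of radius 42 mm through its front wall, centred at (x = 85, z = 182).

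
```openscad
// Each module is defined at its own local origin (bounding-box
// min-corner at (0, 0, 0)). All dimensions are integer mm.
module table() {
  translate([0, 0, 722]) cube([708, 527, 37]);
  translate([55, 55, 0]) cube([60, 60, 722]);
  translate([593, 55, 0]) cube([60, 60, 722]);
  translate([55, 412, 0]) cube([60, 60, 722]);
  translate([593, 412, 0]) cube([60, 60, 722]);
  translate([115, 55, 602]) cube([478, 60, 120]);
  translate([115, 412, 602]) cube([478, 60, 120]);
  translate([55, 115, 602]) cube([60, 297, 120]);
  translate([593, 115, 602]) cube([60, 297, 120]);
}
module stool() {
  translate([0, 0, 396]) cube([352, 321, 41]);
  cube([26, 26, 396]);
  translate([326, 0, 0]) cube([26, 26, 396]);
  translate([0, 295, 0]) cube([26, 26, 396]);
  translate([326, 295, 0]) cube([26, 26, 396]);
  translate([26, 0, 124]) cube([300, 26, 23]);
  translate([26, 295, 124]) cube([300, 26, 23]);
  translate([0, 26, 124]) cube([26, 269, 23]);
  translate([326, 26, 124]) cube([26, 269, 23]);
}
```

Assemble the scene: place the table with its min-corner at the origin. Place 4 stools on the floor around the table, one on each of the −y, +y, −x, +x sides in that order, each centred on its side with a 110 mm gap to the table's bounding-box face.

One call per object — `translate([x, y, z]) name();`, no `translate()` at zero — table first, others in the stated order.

table();
translate([178, -431, 0]) stool();
translate([178, 637, 0]) stool();
translate([-462, 103, 0]) stool();
translate([818, 103, 0]) stool();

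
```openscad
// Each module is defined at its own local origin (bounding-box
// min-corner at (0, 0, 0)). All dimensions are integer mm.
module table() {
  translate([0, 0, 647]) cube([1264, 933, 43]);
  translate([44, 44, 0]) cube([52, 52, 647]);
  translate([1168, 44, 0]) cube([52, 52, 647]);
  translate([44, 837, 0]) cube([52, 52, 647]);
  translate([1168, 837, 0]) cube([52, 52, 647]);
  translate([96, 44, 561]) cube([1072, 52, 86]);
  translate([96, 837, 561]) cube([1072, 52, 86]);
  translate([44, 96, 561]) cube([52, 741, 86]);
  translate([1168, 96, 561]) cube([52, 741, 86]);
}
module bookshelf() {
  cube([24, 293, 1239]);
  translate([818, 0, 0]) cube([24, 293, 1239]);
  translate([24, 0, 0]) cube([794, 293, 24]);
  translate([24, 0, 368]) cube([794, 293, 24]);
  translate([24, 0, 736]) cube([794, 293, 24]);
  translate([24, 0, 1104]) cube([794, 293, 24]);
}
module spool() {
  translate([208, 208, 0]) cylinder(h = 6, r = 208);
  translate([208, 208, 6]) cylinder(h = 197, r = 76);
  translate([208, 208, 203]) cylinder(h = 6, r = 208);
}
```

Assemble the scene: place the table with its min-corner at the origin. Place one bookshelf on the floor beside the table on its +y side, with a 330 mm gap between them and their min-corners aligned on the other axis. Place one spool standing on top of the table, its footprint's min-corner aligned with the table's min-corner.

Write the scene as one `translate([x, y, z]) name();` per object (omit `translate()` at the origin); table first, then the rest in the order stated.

table();
translate([0, 1263, 0]) bookshelf();
translate([0, 0, 690]) spool();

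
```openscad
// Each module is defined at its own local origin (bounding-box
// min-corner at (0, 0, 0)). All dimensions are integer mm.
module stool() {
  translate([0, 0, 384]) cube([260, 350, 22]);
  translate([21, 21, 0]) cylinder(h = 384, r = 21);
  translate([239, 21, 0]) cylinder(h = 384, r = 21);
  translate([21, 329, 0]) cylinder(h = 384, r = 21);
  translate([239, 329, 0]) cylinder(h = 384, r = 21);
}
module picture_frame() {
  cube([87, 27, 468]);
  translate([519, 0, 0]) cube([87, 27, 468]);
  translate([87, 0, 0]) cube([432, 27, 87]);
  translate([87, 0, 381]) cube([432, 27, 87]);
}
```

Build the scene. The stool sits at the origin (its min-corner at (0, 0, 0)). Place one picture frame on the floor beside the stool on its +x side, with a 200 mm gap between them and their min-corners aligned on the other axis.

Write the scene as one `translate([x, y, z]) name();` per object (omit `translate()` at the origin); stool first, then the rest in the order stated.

stool();
translate([460, 0, 0]) picture_frame();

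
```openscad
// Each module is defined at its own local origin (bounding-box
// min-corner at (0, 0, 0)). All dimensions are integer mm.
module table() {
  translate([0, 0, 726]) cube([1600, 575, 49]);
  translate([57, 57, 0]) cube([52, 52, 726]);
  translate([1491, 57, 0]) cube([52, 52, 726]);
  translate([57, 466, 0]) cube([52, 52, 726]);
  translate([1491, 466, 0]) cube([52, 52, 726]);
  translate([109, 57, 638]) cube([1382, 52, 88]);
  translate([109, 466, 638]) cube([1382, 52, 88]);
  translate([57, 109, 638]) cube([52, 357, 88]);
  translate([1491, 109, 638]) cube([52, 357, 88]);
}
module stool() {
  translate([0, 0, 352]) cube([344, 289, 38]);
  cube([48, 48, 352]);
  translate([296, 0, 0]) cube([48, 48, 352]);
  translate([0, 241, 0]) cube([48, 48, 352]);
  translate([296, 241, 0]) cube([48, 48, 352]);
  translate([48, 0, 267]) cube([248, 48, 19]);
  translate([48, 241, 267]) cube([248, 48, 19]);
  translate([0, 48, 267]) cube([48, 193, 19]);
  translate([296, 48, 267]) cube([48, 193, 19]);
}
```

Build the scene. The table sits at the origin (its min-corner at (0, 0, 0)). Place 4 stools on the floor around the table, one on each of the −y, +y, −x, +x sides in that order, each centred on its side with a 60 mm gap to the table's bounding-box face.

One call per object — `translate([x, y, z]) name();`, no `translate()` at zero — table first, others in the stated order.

table();
translate([628, -349, 0]) stool();
translate([628, 635, 0]) stool();
translate([-404, 143, 0]) stool();
translate([1660, 143, 0]) stool();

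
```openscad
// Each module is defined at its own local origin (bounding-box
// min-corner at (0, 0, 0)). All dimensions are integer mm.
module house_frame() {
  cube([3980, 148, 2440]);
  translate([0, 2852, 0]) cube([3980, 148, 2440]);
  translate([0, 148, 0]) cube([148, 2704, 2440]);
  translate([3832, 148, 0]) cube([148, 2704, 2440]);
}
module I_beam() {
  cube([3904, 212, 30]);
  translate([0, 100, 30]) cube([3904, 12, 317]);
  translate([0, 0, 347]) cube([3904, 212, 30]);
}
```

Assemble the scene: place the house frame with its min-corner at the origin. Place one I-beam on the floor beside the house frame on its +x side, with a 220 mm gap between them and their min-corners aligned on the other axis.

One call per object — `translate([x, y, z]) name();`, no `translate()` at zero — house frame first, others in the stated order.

house_frame();
translate([4200, 0, 0]) I_beam();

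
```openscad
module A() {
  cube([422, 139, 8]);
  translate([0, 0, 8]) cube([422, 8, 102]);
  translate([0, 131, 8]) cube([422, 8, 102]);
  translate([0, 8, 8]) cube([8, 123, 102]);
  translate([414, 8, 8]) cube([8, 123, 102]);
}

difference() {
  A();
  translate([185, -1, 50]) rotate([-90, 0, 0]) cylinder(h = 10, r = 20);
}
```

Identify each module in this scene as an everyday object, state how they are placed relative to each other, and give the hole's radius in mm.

The subtracted cylinder has r = 20 mm.

A is an open box. The open box has a circular hole through its front wall. The hole's radius is 20 mm.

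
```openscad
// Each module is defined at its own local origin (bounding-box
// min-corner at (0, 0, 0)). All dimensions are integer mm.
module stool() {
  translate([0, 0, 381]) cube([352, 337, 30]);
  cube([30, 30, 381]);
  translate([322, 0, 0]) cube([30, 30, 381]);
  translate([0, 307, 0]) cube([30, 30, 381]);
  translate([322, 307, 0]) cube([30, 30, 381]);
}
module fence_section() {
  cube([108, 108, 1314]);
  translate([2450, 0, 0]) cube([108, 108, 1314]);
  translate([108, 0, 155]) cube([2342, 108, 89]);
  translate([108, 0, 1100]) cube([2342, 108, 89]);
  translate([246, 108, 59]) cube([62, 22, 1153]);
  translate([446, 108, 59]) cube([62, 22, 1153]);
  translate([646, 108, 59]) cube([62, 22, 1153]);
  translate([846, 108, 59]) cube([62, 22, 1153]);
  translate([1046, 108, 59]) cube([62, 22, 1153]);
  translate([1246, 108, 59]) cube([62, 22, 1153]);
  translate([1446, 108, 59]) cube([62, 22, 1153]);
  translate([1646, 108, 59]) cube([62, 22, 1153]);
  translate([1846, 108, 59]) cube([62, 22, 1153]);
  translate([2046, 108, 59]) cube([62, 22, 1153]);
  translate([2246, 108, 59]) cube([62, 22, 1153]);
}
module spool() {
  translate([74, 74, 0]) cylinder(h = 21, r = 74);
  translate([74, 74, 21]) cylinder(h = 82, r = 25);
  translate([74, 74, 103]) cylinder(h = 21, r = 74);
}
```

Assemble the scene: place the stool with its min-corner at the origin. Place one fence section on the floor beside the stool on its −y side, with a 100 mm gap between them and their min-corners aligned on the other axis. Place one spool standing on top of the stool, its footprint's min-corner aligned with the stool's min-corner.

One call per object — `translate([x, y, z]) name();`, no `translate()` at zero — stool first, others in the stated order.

stool();
translate([0, -230, 0]) fence_section();
translate([0, 0, 411]) spool();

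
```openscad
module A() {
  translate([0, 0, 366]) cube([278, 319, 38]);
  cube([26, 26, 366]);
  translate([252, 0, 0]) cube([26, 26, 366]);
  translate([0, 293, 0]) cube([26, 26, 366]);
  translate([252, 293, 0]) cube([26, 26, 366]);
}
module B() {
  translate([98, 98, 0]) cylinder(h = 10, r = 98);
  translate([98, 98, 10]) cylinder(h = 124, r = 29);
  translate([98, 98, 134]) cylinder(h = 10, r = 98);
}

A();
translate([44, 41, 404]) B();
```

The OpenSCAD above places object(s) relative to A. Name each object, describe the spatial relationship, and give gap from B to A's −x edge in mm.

A is a stool. B is a spool. The spool is on top of the stool. The gap from the spool to the stool's −x edge is 44 mm.

The spool's min-x is at 44; the stool's min-x is 0; gap = 44 mm.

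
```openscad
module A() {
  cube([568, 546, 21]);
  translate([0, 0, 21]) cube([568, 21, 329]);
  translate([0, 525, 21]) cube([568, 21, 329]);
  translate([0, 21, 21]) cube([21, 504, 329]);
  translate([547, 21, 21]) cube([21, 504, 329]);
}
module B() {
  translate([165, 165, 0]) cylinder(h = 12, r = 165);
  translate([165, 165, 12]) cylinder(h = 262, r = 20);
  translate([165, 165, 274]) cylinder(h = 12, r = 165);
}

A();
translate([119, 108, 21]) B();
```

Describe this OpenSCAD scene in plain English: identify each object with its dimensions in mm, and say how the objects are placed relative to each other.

A is an open-topped rectangular box: outside dimensions 568×546×350 mm, with a uniform wall and base thickness of 21 mm. The base is a full 568×546 slab on the floor; four walls sit on top of the base. The front and back walls (the −y and +y sides) span the full width; the two side walls fit between them.

B is a spool: two coaxial disc flanges of radius 165 mm and thickness 12 mm, joined by a core cylinder of radius 20 mm and height 262 mm. The lower flange rests on z = 0 and the three cylinders share a vertical axis.

The spool sits inside the open box, centred.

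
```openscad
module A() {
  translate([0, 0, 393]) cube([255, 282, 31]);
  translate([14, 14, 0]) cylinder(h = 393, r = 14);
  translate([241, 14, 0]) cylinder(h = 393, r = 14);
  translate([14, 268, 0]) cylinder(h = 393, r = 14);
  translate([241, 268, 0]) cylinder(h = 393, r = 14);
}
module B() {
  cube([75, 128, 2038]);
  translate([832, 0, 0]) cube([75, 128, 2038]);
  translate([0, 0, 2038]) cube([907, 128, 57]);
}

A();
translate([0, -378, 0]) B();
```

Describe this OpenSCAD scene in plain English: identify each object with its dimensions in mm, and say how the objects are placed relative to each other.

A is a four-legged stool. The seat is a 255×282×31 mm slab whose top surface is at z = 424 mm; four round legs, each 28 mm in diameter, run from the floor (z = 0) to the underside of the seat, each leg's axis is inset half a diameter from the nearest pair of seat edges (so the leg's bounding box is flush with the corner).

B is a door frame. The clear opening is 757 mm wide and 2038 mm high. Two 75 mm wide jambs, 128 mm deep, stand either side of the opening from the floor to the top of the opening. A 57 mm thick head sits across the top of both jambs, spanning the full outside width of the frame.

The door frame is on the floor beside the stool on its −y side.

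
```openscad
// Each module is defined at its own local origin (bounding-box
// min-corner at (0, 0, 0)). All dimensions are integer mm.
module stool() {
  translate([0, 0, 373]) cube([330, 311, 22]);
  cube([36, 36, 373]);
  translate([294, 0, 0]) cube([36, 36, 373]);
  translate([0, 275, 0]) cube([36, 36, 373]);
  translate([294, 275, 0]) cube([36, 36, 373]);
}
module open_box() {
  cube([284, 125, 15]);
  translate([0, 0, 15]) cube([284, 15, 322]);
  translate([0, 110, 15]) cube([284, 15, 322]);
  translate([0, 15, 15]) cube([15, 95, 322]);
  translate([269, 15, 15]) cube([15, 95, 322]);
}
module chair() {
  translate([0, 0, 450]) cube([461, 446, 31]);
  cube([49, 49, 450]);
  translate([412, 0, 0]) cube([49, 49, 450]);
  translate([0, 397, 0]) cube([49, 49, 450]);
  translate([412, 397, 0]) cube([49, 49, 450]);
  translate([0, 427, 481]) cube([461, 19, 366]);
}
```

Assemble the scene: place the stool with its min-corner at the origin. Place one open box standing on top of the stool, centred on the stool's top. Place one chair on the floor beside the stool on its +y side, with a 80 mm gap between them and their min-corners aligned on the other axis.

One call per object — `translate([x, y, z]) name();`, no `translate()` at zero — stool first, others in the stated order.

stool();
translate([23, 93, 395]) open_box();
translate([0, 391, 0]) chair();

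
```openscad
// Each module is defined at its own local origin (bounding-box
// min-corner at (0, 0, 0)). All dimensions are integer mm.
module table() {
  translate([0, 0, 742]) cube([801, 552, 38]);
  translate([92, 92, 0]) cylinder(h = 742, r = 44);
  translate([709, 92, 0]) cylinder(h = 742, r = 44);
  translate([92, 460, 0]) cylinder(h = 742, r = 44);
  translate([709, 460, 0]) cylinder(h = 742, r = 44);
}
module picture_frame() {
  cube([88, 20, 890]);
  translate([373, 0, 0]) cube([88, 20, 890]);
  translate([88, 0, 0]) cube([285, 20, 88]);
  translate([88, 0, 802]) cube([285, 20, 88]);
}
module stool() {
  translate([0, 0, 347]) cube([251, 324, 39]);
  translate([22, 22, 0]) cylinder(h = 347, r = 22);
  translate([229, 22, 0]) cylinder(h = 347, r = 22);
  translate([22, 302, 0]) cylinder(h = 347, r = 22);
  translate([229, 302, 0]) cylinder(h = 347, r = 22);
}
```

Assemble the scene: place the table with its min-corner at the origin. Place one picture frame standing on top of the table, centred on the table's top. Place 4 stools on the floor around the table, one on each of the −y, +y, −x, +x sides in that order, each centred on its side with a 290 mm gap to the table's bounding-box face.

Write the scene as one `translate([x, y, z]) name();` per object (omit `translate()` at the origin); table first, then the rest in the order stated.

table();
translate([170, 266, 780]) picture_frame();
translate([275, -614, 0]) stool();
translate([275, 842, 0]) stool();
translate([-541, 114, 0]) stool();
translate([1091, 114, 0]) stool();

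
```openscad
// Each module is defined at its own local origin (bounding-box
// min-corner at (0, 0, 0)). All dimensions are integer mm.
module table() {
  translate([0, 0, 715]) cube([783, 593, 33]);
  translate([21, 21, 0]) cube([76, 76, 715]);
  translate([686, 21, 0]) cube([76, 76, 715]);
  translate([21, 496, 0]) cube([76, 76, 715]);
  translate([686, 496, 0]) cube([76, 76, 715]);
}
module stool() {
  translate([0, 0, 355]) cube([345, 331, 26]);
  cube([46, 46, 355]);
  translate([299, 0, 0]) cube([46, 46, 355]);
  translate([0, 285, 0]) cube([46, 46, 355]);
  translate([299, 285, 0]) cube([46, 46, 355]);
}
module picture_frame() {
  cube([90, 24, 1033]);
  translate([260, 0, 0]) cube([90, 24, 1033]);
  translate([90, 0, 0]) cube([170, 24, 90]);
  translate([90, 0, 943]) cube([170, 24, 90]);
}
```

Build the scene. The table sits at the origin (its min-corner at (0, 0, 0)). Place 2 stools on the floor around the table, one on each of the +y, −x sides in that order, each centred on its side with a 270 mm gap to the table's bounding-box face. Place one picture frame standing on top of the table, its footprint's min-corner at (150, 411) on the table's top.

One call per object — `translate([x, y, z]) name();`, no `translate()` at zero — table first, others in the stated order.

table();
translate([219, 863, 0]) stool();
translate([-615, 131, 0]) stool();
translate([150, 411, 748]) picture_frame();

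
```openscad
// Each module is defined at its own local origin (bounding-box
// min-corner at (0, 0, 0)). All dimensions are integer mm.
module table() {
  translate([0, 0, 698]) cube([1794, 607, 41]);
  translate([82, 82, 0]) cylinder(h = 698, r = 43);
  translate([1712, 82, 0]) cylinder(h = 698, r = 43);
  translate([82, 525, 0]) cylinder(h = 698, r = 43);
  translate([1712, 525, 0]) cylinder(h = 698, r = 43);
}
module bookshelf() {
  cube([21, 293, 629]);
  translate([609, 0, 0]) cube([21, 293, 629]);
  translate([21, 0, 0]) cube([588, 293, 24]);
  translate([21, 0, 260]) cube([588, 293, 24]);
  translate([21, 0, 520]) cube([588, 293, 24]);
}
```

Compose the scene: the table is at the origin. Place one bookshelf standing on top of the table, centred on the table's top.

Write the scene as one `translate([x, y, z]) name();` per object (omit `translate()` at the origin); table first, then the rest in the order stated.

table();
translate([582, 157, 739]) bookshelf();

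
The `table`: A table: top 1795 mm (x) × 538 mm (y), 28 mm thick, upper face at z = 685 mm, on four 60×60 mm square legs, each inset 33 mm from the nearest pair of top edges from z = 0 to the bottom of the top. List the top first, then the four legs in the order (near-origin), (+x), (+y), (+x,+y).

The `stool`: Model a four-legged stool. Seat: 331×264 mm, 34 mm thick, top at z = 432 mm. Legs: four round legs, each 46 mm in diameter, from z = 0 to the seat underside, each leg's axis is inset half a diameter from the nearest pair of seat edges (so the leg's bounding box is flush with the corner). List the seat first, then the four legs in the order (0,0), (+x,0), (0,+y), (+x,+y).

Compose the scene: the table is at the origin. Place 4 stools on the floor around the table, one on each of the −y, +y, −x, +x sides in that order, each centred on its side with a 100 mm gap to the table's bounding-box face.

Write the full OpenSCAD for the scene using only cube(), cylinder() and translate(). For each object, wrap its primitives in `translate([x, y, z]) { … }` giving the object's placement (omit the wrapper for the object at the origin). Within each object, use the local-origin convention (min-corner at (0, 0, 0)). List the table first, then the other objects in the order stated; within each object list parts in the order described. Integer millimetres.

translate([0, 0, 657]) cube([1795, 538, 28]);
translate([33, 33, 0]) cube([60, 60, 657]);
translate([1702, 33, 0]) cube([60, 60, 657]);
translate([33, 445, 0]) cube([60, 60, 657]);
translate([1702, 445, 0]) cube([60, 60, 657]);
translate([732, -364, 0]) {
  translate([0, 0, 398]) cube([331, 264, 34]);
  translate([23, 23, 0]) cylinder(h = 398, r = 23);
  translate([308, 23, 0]) cylinder(h = 398, r = 23);
  translate([23, 241, 0]) cylinder(h = 398, r = 23);
  translate([308, 241, 0]) cylinder(h = 398, r = 23);
}
translate([732, 638, 0]) {
  translate([0, 0, 398]) cube([331, 264, 34]);
  translate([23, 23, 0]) cylinder(h = 398, r = 23);
  translate([308, 23, 0]) cylinder(h = 398, r = 23);
  translate([23, 241, 0]) cylinder(h = 398, r = 23);
  translate([308, 241, 0]) cylinder(h = 398, r = 23);
}
translate([-431, 137, 0]) {
  translate([0, 0, 398]) cube([331, 264, 34]);
  translate([23, 23, 0]) cylinder(h = 398, r = 23);
  translate([308, 23, 0]) cylinder(h = 398, r = 23);
  translate([23, 241, 0]) cylinder(h = 398, r = 23);
  translate([308, 241, 0]) cylinder(h = 398, r = 23);
}
translate([1895, 137, 0]) {
  translate([0, 0, 398]) cube([331, 264, 34]);
  translate([23, 23, 0]) cylinder(h = 398, r = 23);
  translate([308, 23, 0]) cylinder(h = 398, r = 23);
  translate([23, 241, 0]) cylinder(h = 398, r = 23);
  translate([308, 241, 0]) cylinder(h = 398, r = 23);
}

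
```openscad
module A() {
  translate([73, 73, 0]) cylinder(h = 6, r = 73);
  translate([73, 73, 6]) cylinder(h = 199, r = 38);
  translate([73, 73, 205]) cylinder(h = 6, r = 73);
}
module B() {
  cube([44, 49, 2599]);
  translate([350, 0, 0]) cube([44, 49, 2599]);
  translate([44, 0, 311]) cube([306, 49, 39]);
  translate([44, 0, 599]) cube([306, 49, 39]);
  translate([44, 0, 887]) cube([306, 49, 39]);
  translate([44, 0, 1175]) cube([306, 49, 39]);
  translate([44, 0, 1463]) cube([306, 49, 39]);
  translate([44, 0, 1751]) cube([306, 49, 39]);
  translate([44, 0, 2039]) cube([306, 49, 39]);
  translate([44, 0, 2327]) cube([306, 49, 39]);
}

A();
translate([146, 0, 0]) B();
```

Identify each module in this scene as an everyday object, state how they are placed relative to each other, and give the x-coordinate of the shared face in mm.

A is a spool. B is a ladder. The ladder is against the spool's +x side, with their −y faces flush. The x-coordinate of the shared face is 146 mm.

The spool's +x face and the ladder's −x face are both at x = 146 mm.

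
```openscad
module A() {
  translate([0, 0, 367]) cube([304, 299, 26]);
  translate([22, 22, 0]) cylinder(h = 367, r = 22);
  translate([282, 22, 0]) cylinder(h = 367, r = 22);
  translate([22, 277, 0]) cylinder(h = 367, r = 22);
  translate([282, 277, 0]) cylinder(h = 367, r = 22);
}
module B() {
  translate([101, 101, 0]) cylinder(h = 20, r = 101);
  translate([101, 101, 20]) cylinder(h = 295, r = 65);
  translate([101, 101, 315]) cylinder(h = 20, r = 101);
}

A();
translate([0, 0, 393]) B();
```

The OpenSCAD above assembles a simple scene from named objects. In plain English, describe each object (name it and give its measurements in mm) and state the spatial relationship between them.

A is a four-legged stool. The seat is 304×299 mm, 26 mm thick, top at z = 393 mm. It stands on four round legs, each 44 mm in diameter, from z = 0 to the seat underside, each leg's axis is inset half a diameter from the nearest pair of seat edges (so the leg's bounding box is flush with the corner).

B is a spool: two coaxial disc flanges of radius 101 mm and thickness 20 mm, joined by a core cylinder of radius 65 mm and height 295 mm. The lower flange rests on z = 0 and the three cylinders share a vertical axis.

The spool is on top of the stool.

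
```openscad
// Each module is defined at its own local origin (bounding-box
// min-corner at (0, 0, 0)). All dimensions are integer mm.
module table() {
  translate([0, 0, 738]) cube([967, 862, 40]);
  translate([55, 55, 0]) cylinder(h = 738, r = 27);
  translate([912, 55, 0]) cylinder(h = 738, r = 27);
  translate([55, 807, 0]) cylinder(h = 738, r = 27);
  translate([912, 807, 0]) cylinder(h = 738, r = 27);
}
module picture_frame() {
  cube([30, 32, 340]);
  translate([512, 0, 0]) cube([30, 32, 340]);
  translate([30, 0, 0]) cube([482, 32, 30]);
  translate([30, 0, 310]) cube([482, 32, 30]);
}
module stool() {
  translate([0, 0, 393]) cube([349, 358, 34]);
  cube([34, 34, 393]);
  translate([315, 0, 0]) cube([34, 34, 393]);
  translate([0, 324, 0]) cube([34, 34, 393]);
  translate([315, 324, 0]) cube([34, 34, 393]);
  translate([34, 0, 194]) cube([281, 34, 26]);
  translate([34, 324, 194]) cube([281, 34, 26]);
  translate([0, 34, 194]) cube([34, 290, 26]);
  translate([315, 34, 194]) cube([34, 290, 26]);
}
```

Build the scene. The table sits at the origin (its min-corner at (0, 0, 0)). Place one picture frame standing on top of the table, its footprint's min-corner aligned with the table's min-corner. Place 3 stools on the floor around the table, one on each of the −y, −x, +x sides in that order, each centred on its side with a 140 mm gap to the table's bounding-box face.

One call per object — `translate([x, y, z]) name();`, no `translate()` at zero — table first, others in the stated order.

table();
translate([0, 0, 778]) picture_frame();
translate([309, -498, 0]) stool();
translate([-489, 252, 0]) stool();
translate([1107, 252, 0]) stool();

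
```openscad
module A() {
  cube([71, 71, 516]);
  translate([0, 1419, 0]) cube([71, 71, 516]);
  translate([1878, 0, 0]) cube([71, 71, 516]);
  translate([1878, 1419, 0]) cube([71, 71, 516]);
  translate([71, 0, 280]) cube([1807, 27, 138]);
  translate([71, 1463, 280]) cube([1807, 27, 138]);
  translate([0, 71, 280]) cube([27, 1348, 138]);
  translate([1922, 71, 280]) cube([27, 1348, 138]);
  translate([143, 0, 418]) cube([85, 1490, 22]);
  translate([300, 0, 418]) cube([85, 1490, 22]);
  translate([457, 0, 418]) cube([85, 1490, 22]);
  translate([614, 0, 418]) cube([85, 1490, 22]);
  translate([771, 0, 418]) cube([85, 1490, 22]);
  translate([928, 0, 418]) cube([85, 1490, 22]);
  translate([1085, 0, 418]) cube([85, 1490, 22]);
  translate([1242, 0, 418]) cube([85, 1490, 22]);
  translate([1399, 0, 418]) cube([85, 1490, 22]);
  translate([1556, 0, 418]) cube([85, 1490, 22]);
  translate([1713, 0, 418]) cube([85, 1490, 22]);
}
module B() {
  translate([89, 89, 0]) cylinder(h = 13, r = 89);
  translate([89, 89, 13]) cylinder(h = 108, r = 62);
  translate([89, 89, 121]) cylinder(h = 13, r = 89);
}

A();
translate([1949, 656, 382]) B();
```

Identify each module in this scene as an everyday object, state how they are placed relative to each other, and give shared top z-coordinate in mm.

A is a bed frame. B is a spool. The spool is beside the bed frame with their tops flush at z = 516. The shared top z-coordinate is 516 mm.

Both tops at z = 516 mm.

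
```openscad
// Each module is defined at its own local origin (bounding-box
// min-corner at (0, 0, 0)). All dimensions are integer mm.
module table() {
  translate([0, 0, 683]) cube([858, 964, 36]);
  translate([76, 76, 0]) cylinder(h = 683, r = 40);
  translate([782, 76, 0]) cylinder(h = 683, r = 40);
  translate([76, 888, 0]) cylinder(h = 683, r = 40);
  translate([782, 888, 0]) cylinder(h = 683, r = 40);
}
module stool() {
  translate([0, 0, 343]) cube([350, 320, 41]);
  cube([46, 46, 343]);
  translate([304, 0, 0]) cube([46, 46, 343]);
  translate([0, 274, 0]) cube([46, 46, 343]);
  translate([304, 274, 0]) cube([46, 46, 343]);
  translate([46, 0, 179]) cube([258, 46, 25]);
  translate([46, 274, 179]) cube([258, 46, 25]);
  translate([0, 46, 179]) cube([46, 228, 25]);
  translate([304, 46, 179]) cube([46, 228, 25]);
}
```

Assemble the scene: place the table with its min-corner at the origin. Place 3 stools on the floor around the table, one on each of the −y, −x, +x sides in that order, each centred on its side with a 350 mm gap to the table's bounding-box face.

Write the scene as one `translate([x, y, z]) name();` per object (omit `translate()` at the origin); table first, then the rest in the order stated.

table();
translate([254, -670, 0]) stool();
translate([-700, 322, 0]) stool();
translate([1208, 322, 0]) stool();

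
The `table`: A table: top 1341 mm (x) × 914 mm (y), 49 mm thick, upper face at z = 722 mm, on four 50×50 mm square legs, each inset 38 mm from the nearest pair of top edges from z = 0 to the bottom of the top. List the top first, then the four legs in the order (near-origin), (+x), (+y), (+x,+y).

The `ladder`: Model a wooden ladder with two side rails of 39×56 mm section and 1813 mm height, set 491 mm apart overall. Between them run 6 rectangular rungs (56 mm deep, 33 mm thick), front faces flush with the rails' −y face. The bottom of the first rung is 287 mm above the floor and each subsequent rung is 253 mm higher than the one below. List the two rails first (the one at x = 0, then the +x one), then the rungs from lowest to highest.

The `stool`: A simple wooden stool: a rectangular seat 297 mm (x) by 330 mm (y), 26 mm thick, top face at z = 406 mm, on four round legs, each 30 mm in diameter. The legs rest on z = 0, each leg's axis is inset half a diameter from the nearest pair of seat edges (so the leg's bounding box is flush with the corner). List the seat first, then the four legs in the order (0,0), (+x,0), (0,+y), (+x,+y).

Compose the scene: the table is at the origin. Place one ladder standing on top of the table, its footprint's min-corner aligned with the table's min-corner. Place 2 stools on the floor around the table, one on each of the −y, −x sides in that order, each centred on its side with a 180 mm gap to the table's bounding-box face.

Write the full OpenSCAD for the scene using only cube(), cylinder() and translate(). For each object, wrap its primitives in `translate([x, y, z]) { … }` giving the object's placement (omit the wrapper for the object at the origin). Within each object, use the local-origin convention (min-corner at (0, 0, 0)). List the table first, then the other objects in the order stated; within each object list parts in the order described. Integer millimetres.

translate([0, 0, 673]) cube([1341, 914, 49]);
translate([38, 38, 0]) cube([50, 50, 673]);
translate([1253, 38, 0]) cube([50, 50, 673]);
translate([38, 826, 0]) cube([50, 50, 673]);
translate([1253, 826, 0]) cube([50, 50, 673]);
translate([0, 0, 722]) {
  cube([39, 56, 1813]);
  translate([452, 0, 0]) cube([39, 56, 1813]);
  translate([39, 0, 287]) cube([413, 56, 33]);
  translate([39, 0, 540]) cube([413, 56, 33]);
  translate([39, 0, 793]) cube([413, 56, 33]);
  translate([39, 0, 1046]) cube([413, 56, 33]);
  translate([39, 0, 1299]) cube([413, 56, 33]);
  translate([39, 0, 1552]) cube([413, 56, 33]);
}
translate([522, -510, 0]) {
  translate([0, 0, 380]) cube([297, 330, 26]);
  translate([15, 15, 0]) cylinder(h = 380, r = 15);
  translate([282, 15, 0]) cylinder(h = 380, r = 15);
  translate([15, 315, 0]) cylinder(h = 380, r = 15);
  translate([282, 315, 0]) cylinder(h = 380, r = 15);
}
translate([-477, 292, 0]) {
  translate([0, 0, 380]) cube([297, 330, 26]);
  translate([15, 15, 0]) cylinder(h = 380, r = 15);
  translate([282, 15, 0]) cylinder(h = 380, r = 15);
  translate([15, 315, 0]) cylinder(h = 380, r = 15);
  translate([282, 315, 0]) cylinder(h = 380, r = 15);
}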